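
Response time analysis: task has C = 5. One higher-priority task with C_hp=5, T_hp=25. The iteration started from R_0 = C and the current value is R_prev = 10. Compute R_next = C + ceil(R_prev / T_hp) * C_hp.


R_next = C + ceil(R_prev / T_hp) * C_hp
ceil(10 / 25) = ceil(0.4) = 1
Interference = 1 * 5 = 5
R_next = 5 + 5 = 10
R_next = R_prev, so the iteration has converged (response time = 10).

10


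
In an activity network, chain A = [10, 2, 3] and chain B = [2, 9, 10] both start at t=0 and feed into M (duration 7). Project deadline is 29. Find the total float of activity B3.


Forward pass: ES(B3) = sum of predecessors on chain B = 11
EF = ES + duration = 11 + 10 = 21
Backward pass: LF(M) = deadline = 29; LS(M) = 29 - 7 = 22
LF(B3) = LS(M) - sum(successors on chain B) = 22 - 0 = 22
LS = LF - duration = 22 - 10 = 12
Total float = LS - ES = 12 - 11 = 1

1


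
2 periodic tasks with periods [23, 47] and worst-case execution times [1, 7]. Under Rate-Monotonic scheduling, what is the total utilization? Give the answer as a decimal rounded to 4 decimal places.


Compute individual utilizations (exact fractions):
  Task 1: C/T = 1/23 (approx. 0.0435)
  Task 2: C/T = 7/47 (approx. 0.1489)
Total utilization U = 1/23 + 7/47 = 208/1081
Rounded to 4 decimal places: U = 0.1924
RM (Liu & Layland) bound for 2 tasks = 0.828427; compare with U = 208/1081 (approx. 0.192414)
U <= bound, so schedulable by RM sufficient condition.

0.1924


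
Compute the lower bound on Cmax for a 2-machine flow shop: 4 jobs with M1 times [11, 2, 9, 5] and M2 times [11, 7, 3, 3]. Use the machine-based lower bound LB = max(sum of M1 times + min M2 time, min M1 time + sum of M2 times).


LB1 = sum(M1 times) + min(M2 times) = 27 + 3 = 30
LB2 = min(M1 times) + sum(M2 times) = 2 + 24 = 26
Lower bound = max(LB1, LB2) = max(30, 26) = 30

30


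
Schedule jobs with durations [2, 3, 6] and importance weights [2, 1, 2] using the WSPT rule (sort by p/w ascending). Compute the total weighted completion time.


Compute p/w ratios and sort ascending (WSPT): [(2, 2), (3, 1), (6, 2)]
Compute weighted completion times:
  Job (p=2,w=2): C=2, w*C=2*2=4
  Job (p=3,w=1): C=5, w*C=1*5=5
  Job (p=6,w=2): C=11, w*C=2*11=22
Total weighted completion time = 31

31


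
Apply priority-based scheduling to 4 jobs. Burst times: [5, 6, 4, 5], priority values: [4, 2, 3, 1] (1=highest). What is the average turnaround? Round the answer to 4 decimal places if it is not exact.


Sort by priority (ascending = highest first):
Order: [(1, 5), (2, 6), (3, 4), (4, 5)]
Completion times:
  Priority 1, burst=5, C=5
  Priority 2, burst=6, C=11
  Priority 3, burst=4, C=15
  Priority 4, burst=5, C=20
Average turnaround = 51/4 = 12.75

12.75


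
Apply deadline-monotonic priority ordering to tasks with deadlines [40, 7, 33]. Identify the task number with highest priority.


Sort tasks by relative deadline (ascending):
  Task 2: deadline = 7
  Task 3: deadline = 33
  Task 1: deadline = 40
Priority order (highest first): [2, 3, 1]
Highest priority task = 2

2


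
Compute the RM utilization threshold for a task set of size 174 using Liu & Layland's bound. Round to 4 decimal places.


Compute 2^(1/174) = 1.0039915496
Subtract 1: 1.0039915496 - 1 = 0.0039915496
Multiply by n: 174 * 0.0039915496 = 0.6945296304
Round to 4 dp: 0.6945

0.6945


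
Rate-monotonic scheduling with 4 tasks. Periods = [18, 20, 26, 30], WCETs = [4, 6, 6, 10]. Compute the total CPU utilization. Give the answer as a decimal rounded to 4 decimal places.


Compute individual utilizations (exact fractions):
  Task 1: C/T = 4/18 = 2/9 (approx. 0.2222)
  Task 2: C/T = 6/20 = 3/10 (approx. 0.3)
  Task 3: C/T = 6/26 = 3/13 (approx. 0.2308)
  Task 4: C/T = 10/30 = 1/3 (approx. 0.3333)
Total utilization U = 2/9 + 3/10 + 3/13 + 1/3 = 1271/1170
Rounded to 4 decimal places: U = 1.0863
RM (Liu & Layland) bound for 4 tasks = 0.756828; compare with U = 1271/1170 (approx. 1.086325)
U > 1, so the task set is not schedulable (processor overloaded).

1.0863


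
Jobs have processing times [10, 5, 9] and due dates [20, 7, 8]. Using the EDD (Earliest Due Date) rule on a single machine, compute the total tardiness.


Sort by due date (EDD order): [(5, 7), (9, 8), (10, 20)]
Compute completion times and tardiness:
  Job 1: p=5, d=7, C=5, tardiness=max(0,5-7)=0
  Job 2: p=9, d=8, C=14, tardiness=max(0,14-8)=6
  Job 3: p=10, d=20, C=24, tardiness=max(0,24-20)=4
Total tardiness = 10

10


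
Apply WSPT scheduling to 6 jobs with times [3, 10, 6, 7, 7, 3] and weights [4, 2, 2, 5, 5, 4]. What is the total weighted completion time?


Compute p/w ratios and sort ascending (WSPT): [(3, 4), (3, 4), (7, 5), (7, 5), (6, 2), (10, 2)]
Compute weighted completion times:
  Job (p=3,w=4): C=3, w*C=4*3=12
  Job (p=3,w=4): C=6, w*C=4*6=24
  Job (p=7,w=5): C=13, w*C=5*13=65
  Job (p=7,w=5): C=20, w*C=5*20=100
  Job (p=6,w=2): C=26, w*C=2*26=52
  Job (p=10,w=2): C=36, w*C=2*36=72
Total weighted completion time = 325

325


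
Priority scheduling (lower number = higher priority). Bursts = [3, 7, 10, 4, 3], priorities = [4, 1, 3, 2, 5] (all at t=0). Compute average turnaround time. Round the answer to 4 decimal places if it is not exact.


Sort by priority (ascending = highest first):
Order: [(1, 7), (2, 4), (3, 10), (4, 3), (5, 3)]
Completion times:
  Priority 1, burst=7, C=7
  Priority 2, burst=4, C=11
  Priority 3, burst=10, C=21
  Priority 4, burst=3, C=24
  Priority 5, burst=3, C=27
Average turnaround = 90/5 = 18.0

18.0


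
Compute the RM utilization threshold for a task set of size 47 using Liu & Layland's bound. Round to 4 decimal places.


Compute 2^(1/47) = 1.0148570979
Subtract 1: 1.0148570979 - 1 = 0.0148570979
Multiply by n: 47 * 0.0148570979 = 0.6982836013
Round to 4 dp: 0.6983

0.6983


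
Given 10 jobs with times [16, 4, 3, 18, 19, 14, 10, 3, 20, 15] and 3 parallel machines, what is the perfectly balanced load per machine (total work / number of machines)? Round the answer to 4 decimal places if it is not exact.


Total processing time = 16 + 4 + 3 + 18 + 19 + 14 + 10 + 3 + 20 + 15 = 122
Number of machines = 3
Ideal balanced load = 122 / 3 = 40.6667

40.6667


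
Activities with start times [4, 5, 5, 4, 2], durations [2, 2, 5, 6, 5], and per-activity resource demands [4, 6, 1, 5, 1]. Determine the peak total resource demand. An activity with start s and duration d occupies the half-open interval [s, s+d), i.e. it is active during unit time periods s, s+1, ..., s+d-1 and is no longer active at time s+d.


Each activity i is active on [start_i, start_i + duration_i).
Compute total resource usage per time slot:
  t=0: active resources = [], total = 0
  t=1: active resources = [], total = 0
  t=2: active resources = [1], total = 1
  t=3: active resources = [1], total = 1
  t=4: active resources = [4, 5, 1], total = 10
  t=5: active resources = [4, 6, 1, 5, 1], total = 17
  t=6: active resources = [6, 1, 5, 1], total = 13
  t=7: active resources = [1, 5], total = 6
  t=8: active resources = [1, 5], total = 6
  t=9: active resources = [1, 5], total = 6
Peak resource demand = 17

17


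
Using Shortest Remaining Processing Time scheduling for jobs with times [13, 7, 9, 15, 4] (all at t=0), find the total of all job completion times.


Since all jobs arrive at t=0, SRPT equals SPT ordering.
SPT order: [4, 7, 9, 13, 15]
Completion times:
  Job 1: p=4, C=4
  Job 2: p=7, C=11
  Job 3: p=9, C=20
  Job 4: p=13, C=33
  Job 5: p=15, C=48
Total completion time = 4 + 11 + 20 + 33 + 48 = 116

116


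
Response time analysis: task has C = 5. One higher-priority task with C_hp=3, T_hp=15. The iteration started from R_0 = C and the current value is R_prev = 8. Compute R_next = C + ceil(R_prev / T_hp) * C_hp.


R_next = C + ceil(R_prev / T_hp) * C_hp
ceil(8 / 15) = ceil(0.5333) = 1
Interference = 1 * 3 = 3
R_next = 5 + 3 = 8
R_next = R_prev, so the iteration has converged (response time = 8).

8


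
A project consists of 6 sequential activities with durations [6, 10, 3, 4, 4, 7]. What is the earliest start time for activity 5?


Activity 5 starts after activities 1 through 4 complete.
Predecessor durations: [6, 10, 3, 4]
ES = 6 + 10 + 3 + 4 = 23

23


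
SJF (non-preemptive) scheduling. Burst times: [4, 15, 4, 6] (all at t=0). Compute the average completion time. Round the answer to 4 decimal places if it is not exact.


SJF order (ascending): [4, 4, 6, 15]
Completion times:
  Job 1: burst=4, C=4
  Job 2: burst=4, C=8
  Job 3: burst=6, C=14
  Job 4: burst=15, C=29
Average completion = 55/4 = 13.75

13.75


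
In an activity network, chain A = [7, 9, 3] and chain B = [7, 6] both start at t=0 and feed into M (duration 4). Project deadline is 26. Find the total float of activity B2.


Forward pass: ES(B2) = sum of predecessors on chain B = 7
EF = ES + duration = 7 + 6 = 13
Backward pass: LF(M) = deadline = 26; LS(M) = 26 - 4 = 22
LF(B2) = LS(M) - sum(successors on chain B) = 22 - 0 = 22
LS = LF - duration = 22 - 6 = 16
Total float = LS - ES = 16 - 7 = 9

9


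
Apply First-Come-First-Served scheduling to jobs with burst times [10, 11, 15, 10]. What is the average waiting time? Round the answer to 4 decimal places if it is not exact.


FCFS order (as given): [10, 11, 15, 10]
Waiting times:
  Job 1: wait = 0
  Job 2: wait = 10
  Job 3: wait = 21
  Job 4: wait = 36
Sum of waiting times = 67
Average waiting time = 67/4 = 16.75

16.75


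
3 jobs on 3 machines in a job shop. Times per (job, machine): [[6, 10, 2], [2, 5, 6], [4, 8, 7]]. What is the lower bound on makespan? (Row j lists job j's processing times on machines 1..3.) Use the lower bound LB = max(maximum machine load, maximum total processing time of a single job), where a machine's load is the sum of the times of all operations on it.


Machine loads:
  Machine 1: 6 + 2 + 4 = 12
  Machine 2: 10 + 5 + 8 = 23
  Machine 3: 2 + 6 + 7 = 15
Max machine load = 23
Job totals:
  Job 1: 18
  Job 2: 13
  Job 3: 19
Max job total = 19
Lower bound = max(23, 19) = 23

23


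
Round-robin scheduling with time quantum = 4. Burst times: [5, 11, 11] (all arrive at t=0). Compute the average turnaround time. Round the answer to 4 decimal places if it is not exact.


Time quantum = 4
Execution trace:
  J1 runs 4 units, time = 4
  J2 runs 4 units, time = 8
  J3 runs 4 units, time = 12
  J1 runs 1 units, time = 13
  J2 runs 4 units, time = 17
  J3 runs 4 units, time = 21
  J2 runs 3 units, time = 24
  J3 runs 3 units, time = 27
Finish times: [13, 24, 27]
Average turnaround = 64/3 = 21.3333

21.3333


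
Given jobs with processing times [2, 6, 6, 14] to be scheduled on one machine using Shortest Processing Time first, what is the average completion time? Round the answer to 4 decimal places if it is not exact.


Sort jobs by processing time (SPT order): [2, 6, 6, 14]
Compute completion times sequentially:
  Job 1: processing = 2, completes at 2
  Job 2: processing = 6, completes at 8
  Job 3: processing = 6, completes at 14
  Job 4: processing = 14, completes at 28
Sum of completion times = 52
Average completion time = 52/4 = 13.0

13.0


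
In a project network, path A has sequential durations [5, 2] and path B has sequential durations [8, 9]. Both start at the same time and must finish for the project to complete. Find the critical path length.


Path A total = 5 + 2 = 7
Path B total = 8 + 9 = 17
Critical path = longest path = max(7, 17) = 17

17


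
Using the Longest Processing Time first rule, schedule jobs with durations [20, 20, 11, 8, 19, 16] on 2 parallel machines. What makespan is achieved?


Sort jobs in decreasing order (LPT): [20, 20, 19, 16, 11, 8]
Assign each job to the least loaded machine:
  Machine 1: jobs [20, 19, 8], load = 47
  Machine 2: jobs [20, 16, 11], load = 47
Makespan = max load = 47

47


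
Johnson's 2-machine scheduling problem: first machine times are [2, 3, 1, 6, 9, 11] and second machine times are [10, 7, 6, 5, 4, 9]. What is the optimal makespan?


Apply Johnson's rule:
  Group 1 (a <= b): [(3, 1, 6), (1, 2, 10), (2, 3, 7)]
  Group 2 (a > b): [(6, 11, 9), (4, 6, 5), (5, 9, 4)]
Optimal job order: [3, 1, 2, 6, 4, 5]
Schedule:
  Job 3: M1 done at 1, M2 done at 7
  Job 1: M1 done at 3, M2 done at 17
  Job 2: M1 done at 6, M2 done at 24
  Job 6: M1 done at 17, M2 done at 33
  Job 4: M1 done at 23, M2 done at 38
  Job 5: M1 done at 32, M2 done at 42
Makespan = 42

42


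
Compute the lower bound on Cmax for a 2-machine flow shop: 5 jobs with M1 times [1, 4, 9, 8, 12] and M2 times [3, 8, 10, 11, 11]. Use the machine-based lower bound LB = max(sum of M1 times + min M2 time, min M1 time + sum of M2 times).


LB1 = sum(M1 times) + min(M2 times) = 34 + 3 = 37
LB2 = min(M1 times) + sum(M2 times) = 1 + 43 = 44
Lower bound = max(LB1, LB2) = max(37, 44) = 44

44


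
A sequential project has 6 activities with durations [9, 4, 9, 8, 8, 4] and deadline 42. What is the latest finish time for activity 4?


LF(activity 4) = deadline - sum of successor durations
Successors: activities 5 through 6 with durations [8, 4]
Sum of successor durations = 12
LF = 42 - 12 = 30

30


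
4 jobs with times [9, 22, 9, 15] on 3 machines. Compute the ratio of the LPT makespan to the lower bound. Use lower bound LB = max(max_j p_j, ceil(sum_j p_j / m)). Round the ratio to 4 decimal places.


LPT order: [22, 15, 9, 9]
Machine loads after assignment: [22, 15, 18]
LPT makespan = 22
Lower bound = max(max_job, ceil(total/3)) = max(22, 19) = 22
Ratio = 22 / 22 = 1.0

1.0


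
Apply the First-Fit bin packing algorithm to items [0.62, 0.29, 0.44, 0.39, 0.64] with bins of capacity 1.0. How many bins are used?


Place items sequentially using First-Fit:
  Item 0.62 -> new Bin 1
  Item 0.29 -> Bin 1 (now 0.91)
  Item 0.44 -> new Bin 2
  Item 0.39 -> Bin 2 (now 0.83)
  Item 0.64 -> new Bin 3
Total bins used = 3

3


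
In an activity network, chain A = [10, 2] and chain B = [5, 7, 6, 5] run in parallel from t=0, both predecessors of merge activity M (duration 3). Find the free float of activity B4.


ES(B4) = sum of predecessors on chain B = 18
EF(B4) = ES + duration = 18 + 5 = 23
Successor of B4 is M. ES(M) = max(sum(A), sum(B)) = max(12, 23) = 23
Free float = ES(successor) - EF(current) = 23 - 23 = 0

0


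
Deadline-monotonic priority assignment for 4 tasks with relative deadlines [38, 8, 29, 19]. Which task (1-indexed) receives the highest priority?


Sort tasks by relative deadline (ascending):
  Task 2: deadline = 8
  Task 4: deadline = 19
  Task 3: deadline = 29
  Task 1: deadline = 38
Priority order (highest first): [2, 4, 3, 1]
Highest priority task = 2

2


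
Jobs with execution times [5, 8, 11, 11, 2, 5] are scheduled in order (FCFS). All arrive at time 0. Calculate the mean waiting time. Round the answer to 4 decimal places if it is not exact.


FCFS order (as given): [5, 8, 11, 11, 2, 5]
Waiting times:
  Job 1: wait = 0
  Job 2: wait = 5
  Job 3: wait = 13
  Job 4: wait = 24
  Job 5: wait = 35
  Job 6: wait = 37
Sum of waiting times = 114
Average waiting time = 114/6 = 19.0

19.0


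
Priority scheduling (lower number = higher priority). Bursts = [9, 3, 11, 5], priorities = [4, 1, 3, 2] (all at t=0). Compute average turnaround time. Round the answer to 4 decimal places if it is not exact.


Sort by priority (ascending = highest first):
Order: [(1, 3), (2, 5), (3, 11), (4, 9)]
Completion times:
  Priority 1, burst=3, C=3
  Priority 2, burst=5, C=8
  Priority 3, burst=11, C=19
  Priority 4, burst=9, C=28
Average turnaround = 58/4 = 14.5

14.5


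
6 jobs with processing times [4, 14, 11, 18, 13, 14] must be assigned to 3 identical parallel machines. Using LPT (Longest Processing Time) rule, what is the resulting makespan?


Sort jobs in decreasing order (LPT): [18, 14, 14, 13, 11, 4]
Assign each job to the least loaded machine:
  Machine 1: jobs [18, 4], load = 22
  Machine 2: jobs [14, 13], load = 27
  Machine 3: jobs [14, 11], load = 25
Makespan = max load = 27

27


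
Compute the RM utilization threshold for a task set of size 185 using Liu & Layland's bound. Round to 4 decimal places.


Compute 2^(1/185) = 1.0037537693
Subtract 1: 1.0037537693 - 1 = 0.0037537693
Multiply by n: 185 * 0.0037537693 = 0.6944473205
Round to 4 dp: 0.6944

0.6944


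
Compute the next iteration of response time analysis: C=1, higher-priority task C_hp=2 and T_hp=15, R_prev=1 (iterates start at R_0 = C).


R_next = C + ceil(R_prev / T_hp) * C_hp
ceil(1 / 15) = ceil(0.0667) = 1
Interference = 1 * 2 = 2
R_next = 1 + 2 = 3

3


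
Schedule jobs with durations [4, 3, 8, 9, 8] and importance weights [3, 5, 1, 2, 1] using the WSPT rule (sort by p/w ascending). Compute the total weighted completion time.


Compute p/w ratios and sort ascending (WSPT): [(3, 5), (4, 3), (9, 2), (8, 1), (8, 1)]
Compute weighted completion times:
  Job (p=3,w=5): C=3, w*C=5*3=15
  Job (p=4,w=3): C=7, w*C=3*7=21
  Job (p=9,w=2): C=16, w*C=2*16=32
  Job (p=8,w=1): C=24, w*C=1*24=24
  Job (p=8,w=1): C=32, w*C=1*32=32
Total weighted completion time = 124

124


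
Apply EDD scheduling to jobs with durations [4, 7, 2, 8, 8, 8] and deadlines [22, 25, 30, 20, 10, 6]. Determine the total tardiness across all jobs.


Sort by due date (EDD order): [(8, 6), (8, 10), (8, 20), (4, 22), (7, 25), (2, 30)]
Compute completion times and tardiness:
  Job 1: p=8, d=6, C=8, tardiness=max(0,8-6)=2
  Job 2: p=8, d=10, C=16, tardiness=max(0,16-10)=6
  Job 3: p=8, d=20, C=24, tardiness=max(0,24-20)=4
  Job 4: p=4, d=22, C=28, tardiness=max(0,28-22)=6
  Job 5: p=7, d=25, C=35, tardiness=max(0,35-25)=10
  Job 6: p=2, d=30, C=37, tardiness=max(0,37-30)=7
Total tardiness = 35

35


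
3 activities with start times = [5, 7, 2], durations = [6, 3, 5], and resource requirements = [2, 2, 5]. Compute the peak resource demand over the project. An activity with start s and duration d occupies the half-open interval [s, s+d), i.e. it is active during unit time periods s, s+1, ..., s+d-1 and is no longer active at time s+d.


Each activity i is active on [start_i, start_i + duration_i).
Compute total resource usage per time slot:
  t=0: active resources = [], total = 0
  t=1: active resources = [], total = 0
  t=2: active resources = [5], total = 5
  t=3: active resources = [5], total = 5
  t=4: active resources = [5], total = 5
  t=5: active resources = [2, 5], total = 7
  t=6: active resources = [2, 5], total = 7
  t=7: active resources = [2, 2], total = 4
  t=8: active resources = [2, 2], total = 4
  t=9: active resources = [2, 2], total = 4
  t=10: active resources = [2], total = 2
Peak resource demand = 7

7


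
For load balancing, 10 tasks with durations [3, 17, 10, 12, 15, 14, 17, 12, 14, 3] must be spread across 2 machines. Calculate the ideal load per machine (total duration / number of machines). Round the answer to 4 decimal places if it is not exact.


Total processing time = 3 + 17 + 10 + 12 + 15 + 14 + 17 + 12 + 14 + 3 = 117
Number of machines = 2
Ideal balanced load = 117 / 2 = 58.5

58.5


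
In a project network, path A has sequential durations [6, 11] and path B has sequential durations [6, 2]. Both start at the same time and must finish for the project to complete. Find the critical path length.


Path A total = 6 + 11 = 17
Path B total = 6 + 2 = 8
Critical path = longest path = max(17, 8) = 17

17


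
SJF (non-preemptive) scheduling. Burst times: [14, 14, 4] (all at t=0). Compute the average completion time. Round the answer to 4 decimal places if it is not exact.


SJF order (ascending): [4, 14, 14]
Completion times:
  Job 1: burst=4, C=4
  Job 2: burst=14, C=18
  Job 3: burst=14, C=32
Average completion = 54/3 = 18.0

18.0


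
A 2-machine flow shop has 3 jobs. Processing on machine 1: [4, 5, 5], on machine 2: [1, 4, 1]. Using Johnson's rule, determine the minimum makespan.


Apply Johnson's rule:
  Group 1 (a <= b): []
  Group 2 (a > b): [(2, 5, 4), (1, 4, 1), (3, 5, 1)]
Optimal job order: [2, 1, 3]
Schedule:
  Job 2: M1 done at 5, M2 done at 9
  Job 1: M1 done at 9, M2 done at 10
  Job 3: M1 done at 14, M2 done at 15
Makespan = 15

15


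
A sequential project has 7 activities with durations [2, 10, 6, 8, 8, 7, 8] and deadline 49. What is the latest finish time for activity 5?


LF(activity 5) = deadline - sum of successor durations
Successors: activities 6 through 7 with durations [7, 8]
Sum of successor durations = 15
LF = 49 - 15 = 34

34


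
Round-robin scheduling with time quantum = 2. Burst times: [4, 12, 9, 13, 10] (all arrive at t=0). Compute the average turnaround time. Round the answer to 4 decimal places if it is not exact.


Time quantum = 2
Execution trace:
  J1 runs 2 units, time = 2
  J2 runs 2 units, time = 4
  J3 runs 2 units, time = 6
  J4 runs 2 units, time = 8
  J5 runs 2 units, time = 10
  J1 runs 2 units, time = 12
  J2 runs 2 units, time = 14
  J3 runs 2 units, time = 16
  J4 runs 2 units, time = 18
  J5 runs 2 units, time = 20
  J2 runs 2 units, time = 22
  J3 runs 2 units, time = 24
  J4 runs 2 units, time = 26
  J5 runs 2 units, time = 28
  J2 runs 2 units, time = 30
  J3 runs 2 units, time = 32
  J4 runs 2 units, time = 34
  J5 runs 2 units, time = 36
  J2 runs 2 units, time = 38
  J3 runs 1 units, time = 39
  J4 runs 2 units, time = 41
  J5 runs 2 units, time = 43
  J2 runs 2 units, time = 45
  J4 runs 2 units, time = 47
  J4 runs 1 units, time = 48
Finish times: [12, 45, 39, 48, 43]
Average turnaround = 187/5 = 37.4

37.4


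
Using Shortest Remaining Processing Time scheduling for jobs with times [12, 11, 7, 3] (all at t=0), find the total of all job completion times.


Since all jobs arrive at t=0, SRPT equals SPT ordering.
SPT order: [3, 7, 11, 12]
Completion times:
  Job 1: p=3, C=3
  Job 2: p=7, C=10
  Job 3: p=11, C=21
  Job 4: p=12, C=33
Total completion time = 3 + 10 + 21 + 33 = 67

67


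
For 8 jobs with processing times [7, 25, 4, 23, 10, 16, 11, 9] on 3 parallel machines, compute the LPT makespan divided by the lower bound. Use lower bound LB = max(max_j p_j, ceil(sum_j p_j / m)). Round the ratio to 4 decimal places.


LPT order: [25, 23, 16, 11, 10, 9, 7, 4]
Machine loads after assignment: [34, 37, 34]
LPT makespan = 37
Lower bound = max(max_job, ceil(total/3)) = max(25, 35) = 35
Ratio = 37 / 35 = 1.0571

1.0571


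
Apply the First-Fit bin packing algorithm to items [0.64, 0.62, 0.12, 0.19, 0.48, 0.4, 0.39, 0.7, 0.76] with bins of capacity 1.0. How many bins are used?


Place items sequentially using First-Fit:
  Item 0.64 -> new Bin 1
  Item 0.62 -> new Bin 2
  Item 0.12 -> Bin 1 (now 0.76)
  Item 0.19 -> Bin 1 (now 0.95)
  Item 0.48 -> new Bin 3
  Item 0.4 -> Bin 3 (now 0.88)
  Item 0.39 -> new Bin 4
  Item 0.7 -> new Bin 5
  Item 0.76 -> new Bin 6
Total bins used = 6

6


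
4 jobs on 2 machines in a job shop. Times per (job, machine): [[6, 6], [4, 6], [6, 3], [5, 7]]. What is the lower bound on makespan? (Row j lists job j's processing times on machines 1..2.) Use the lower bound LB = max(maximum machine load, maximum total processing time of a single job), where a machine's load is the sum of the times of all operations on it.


Machine loads:
  Machine 1: 6 + 4 + 6 + 5 = 21
  Machine 2: 6 + 6 + 3 + 7 = 22
Max machine load = 22
Job totals:
  Job 1: 12
  Job 2: 10
  Job 3: 9
  Job 4: 12
Max job total = 12
Lower bound = max(22, 12) = 22

22


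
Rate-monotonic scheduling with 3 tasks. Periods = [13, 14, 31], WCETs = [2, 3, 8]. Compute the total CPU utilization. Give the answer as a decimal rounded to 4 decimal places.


Compute individual utilizations (exact fractions):
  Task 1: C/T = 2/13 (approx. 0.1538)
  Task 2: C/T = 3/14 (approx. 0.2143)
  Task 3: C/T = 8/31 (approx. 0.2581)
Total utilization U = 2/13 + 3/14 + 8/31 = 3533/5642
Rounded to 4 decimal places: U = 0.6262
RM (Liu & Layland) bound for 3 tasks = 0.779763; compare with U = 3533/5642 (approx. 0.626196)
U <= bound, so schedulable by RM sufficient condition.

0.6262


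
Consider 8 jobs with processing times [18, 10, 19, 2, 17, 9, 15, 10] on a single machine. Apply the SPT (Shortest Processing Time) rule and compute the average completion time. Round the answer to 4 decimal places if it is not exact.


Sort jobs by processing time (SPT order): [2, 9, 10, 10, 15, 17, 18, 19]
Compute completion times sequentially:
  Job 1: processing = 2, completes at 2
  Job 2: processing = 9, completes at 11
  Job 3: processing = 10, completes at 21
  Job 4: processing = 10, completes at 31
  Job 5: processing = 15, completes at 46
  Job 6: processing = 17, completes at 63
  Job 7: processing = 18, completes at 81
  Job 8: processing = 19, completes at 100
Sum of completion times = 355
Average completion time = 355/8 = 44.375

44.375


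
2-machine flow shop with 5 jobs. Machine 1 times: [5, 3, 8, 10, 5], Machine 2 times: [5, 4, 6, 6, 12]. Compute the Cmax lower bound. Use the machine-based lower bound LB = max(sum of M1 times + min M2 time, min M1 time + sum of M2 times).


LB1 = sum(M1 times) + min(M2 times) = 31 + 4 = 35
LB2 = min(M1 times) + sum(M2 times) = 3 + 33 = 36
Lower bound = max(LB1, LB2) = max(35, 36) = 36

36


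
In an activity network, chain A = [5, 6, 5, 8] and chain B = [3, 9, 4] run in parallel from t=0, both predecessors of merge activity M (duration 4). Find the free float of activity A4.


ES(A4) = sum of predecessors on chain A = 16
EF(A4) = ES + duration = 16 + 8 = 24
Successor of A4 is M. ES(M) = max(sum(A), sum(B)) = max(24, 16) = 24
Free float = ES(successor) - EF(current) = 24 - 24 = 0

0


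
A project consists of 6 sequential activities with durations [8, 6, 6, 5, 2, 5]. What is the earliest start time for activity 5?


Activity 5 starts after activities 1 through 4 complete.
Predecessor durations: [8, 6, 6, 5]
ES = 8 + 6 + 6 + 5 = 25

25


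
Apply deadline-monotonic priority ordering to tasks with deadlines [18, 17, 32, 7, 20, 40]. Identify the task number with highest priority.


Sort tasks by relative deadline (ascending):
  Task 4: deadline = 7
  Task 2: deadline = 17
  Task 1: deadline = 18
  Task 5: deadline = 20
  Task 3: deadline = 32
  Task 6: deadline = 40
Priority order (highest first): [4, 2, 1, 5, 3, 6]
Highest priority task = 4

4


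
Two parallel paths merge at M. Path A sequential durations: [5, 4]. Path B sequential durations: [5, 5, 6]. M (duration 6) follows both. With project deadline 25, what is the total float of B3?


Forward pass: ES(B3) = sum of predecessors on chain B = 10
EF = ES + duration = 10 + 6 = 16
Backward pass: LF(M) = deadline = 25; LS(M) = 25 - 6 = 19
LF(B3) = LS(M) - sum(successors on chain B) = 19 - 0 = 19
LS = LF - duration = 19 - 6 = 13
Total float = LS - ES = 13 - 10 = 3

3


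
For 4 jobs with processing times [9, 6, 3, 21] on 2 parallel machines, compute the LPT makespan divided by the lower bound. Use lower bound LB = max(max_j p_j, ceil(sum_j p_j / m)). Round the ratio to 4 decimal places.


LPT order: [21, 9, 6, 3]
Machine loads after assignment: [21, 18]
LPT makespan = 21
Lower bound = max(max_job, ceil(total/2)) = max(21, 20) = 21
Ratio = 21 / 21 = 1.0

1.0


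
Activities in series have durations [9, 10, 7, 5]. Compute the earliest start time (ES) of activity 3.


Activity 3 starts after activities 1 through 2 complete.
Predecessor durations: [9, 10]
ES = 9 + 10 = 19

19


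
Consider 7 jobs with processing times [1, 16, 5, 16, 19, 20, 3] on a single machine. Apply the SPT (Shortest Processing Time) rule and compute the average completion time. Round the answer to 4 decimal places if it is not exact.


Sort jobs by processing time (SPT order): [1, 3, 5, 16, 16, 19, 20]
Compute completion times sequentially:
  Job 1: processing = 1, completes at 1
  Job 2: processing = 3, completes at 4
  Job 3: processing = 5, completes at 9
  Job 4: processing = 16, completes at 25
  Job 5: processing = 16, completes at 41
  Job 6: processing = 19, completes at 60
  Job 7: processing = 20, completes at 80
Sum of completion times = 220
Average completion time = 220/7 = 31.4286

31.4286


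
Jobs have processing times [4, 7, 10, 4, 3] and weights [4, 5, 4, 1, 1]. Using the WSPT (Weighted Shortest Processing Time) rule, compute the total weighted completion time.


Compute p/w ratios and sort ascending (WSPT): [(4, 4), (7, 5), (10, 4), (3, 1), (4, 1)]
Compute weighted completion times:
  Job (p=4,w=4): C=4, w*C=4*4=16
  Job (p=7,w=5): C=11, w*C=5*11=55
  Job (p=10,w=4): C=21, w*C=4*21=84
  Job (p=3,w=1): C=24, w*C=1*24=24
  Job (p=4,w=1): C=28, w*C=1*28=28
Total weighted completion time = 207

207


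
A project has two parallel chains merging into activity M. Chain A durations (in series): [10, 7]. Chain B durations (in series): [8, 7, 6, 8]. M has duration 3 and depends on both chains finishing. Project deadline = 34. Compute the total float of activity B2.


Forward pass: ES(B2) = sum of predecessors on chain B = 8
EF = ES + duration = 8 + 7 = 15
Backward pass: LF(M) = deadline = 34; LS(M) = 34 - 3 = 31
LF(B2) = LS(M) - sum(successors on chain B) = 31 - 14 = 17
LS = LF - duration = 17 - 7 = 10
Total float = LS - ES = 10 - 8 = 2

2


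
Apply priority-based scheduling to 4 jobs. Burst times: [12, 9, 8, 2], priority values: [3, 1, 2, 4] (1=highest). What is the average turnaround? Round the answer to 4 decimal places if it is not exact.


Sort by priority (ascending = highest first):
Order: [(1, 9), (2, 8), (3, 12), (4, 2)]
Completion times:
  Priority 1, burst=9, C=9
  Priority 2, burst=8, C=17
  Priority 3, burst=12, C=29
  Priority 4, burst=2, C=31
Average turnaround = 86/4 = 21.5

21.5


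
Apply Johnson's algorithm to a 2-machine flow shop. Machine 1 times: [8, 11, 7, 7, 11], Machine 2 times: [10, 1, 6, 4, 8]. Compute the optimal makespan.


Apply Johnson's rule:
  Group 1 (a <= b): [(1, 8, 10)]
  Group 2 (a > b): [(5, 11, 8), (3, 7, 6), (4, 7, 4), (2, 11, 1)]
Optimal job order: [1, 5, 3, 4, 2]
Schedule:
  Job 1: M1 done at 8, M2 done at 18
  Job 5: M1 done at 19, M2 done at 27
  Job 3: M1 done at 26, M2 done at 33
  Job 4: M1 done at 33, M2 done at 37
  Job 2: M1 done at 44, M2 done at 45
Makespan = 45

45


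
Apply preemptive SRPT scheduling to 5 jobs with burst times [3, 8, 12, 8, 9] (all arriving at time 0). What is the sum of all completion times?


Since all jobs arrive at t=0, SRPT equals SPT ordering.
SPT order: [3, 8, 8, 9, 12]
Completion times:
  Job 1: p=3, C=3
  Job 2: p=8, C=11
  Job 3: p=8, C=19
  Job 4: p=9, C=28
  Job 5: p=12, C=40
Total completion time = 3 + 11 + 19 + 28 + 40 = 101

101


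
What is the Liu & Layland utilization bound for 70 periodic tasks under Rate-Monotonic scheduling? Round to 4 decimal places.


Compute 2^(1/70) = 1.0099512906
Subtract 1: 1.0099512906 - 1 = 0.0099512906
Multiply by n: 70 * 0.0099512906 = 0.6965903420
Round to 4 dp: 0.6966

0.6966


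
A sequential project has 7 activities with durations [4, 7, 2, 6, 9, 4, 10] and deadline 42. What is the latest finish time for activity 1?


LF(activity 1) = deadline - sum of successor durations
Successors: activities 2 through 7 with durations [7, 2, 6, 9, 4, 10]
Sum of successor durations = 38
LF = 42 - 38 = 4

4


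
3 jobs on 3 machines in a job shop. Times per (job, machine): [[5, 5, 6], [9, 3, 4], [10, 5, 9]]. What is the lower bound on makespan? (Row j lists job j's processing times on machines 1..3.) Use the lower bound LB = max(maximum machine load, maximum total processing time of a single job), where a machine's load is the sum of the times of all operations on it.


Machine loads:
  Machine 1: 5 + 9 + 10 = 24
  Machine 2: 5 + 3 + 5 = 13
  Machine 3: 6 + 4 + 9 = 19
Max machine load = 24
Job totals:
  Job 1: 16
  Job 2: 16
  Job 3: 24
Max job total = 24
Lower bound = max(24, 24) = 24

24


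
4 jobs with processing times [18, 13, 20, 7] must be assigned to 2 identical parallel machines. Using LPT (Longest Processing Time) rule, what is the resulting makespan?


Sort jobs in decreasing order (LPT): [20, 18, 13, 7]
Assign each job to the least loaded machine:
  Machine 1: jobs [20, 7], load = 27
  Machine 2: jobs [18, 13], load = 31
Makespan = max load = 31

31


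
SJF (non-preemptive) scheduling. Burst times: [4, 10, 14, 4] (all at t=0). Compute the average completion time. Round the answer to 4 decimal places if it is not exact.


SJF order (ascending): [4, 4, 10, 14]
Completion times:
  Job 1: burst=4, C=4
  Job 2: burst=4, C=8
  Job 3: burst=10, C=18
  Job 4: burst=14, C=32
Average completion = 62/4 = 15.5

15.5


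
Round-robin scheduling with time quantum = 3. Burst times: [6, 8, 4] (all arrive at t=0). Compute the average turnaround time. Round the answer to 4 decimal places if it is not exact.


Time quantum = 3
Execution trace:
  J1 runs 3 units, time = 3
  J2 runs 3 units, time = 6
  J3 runs 3 units, time = 9
  J1 runs 3 units, time = 12
  J2 runs 3 units, time = 15
  J3 runs 1 units, time = 16
  J2 runs 2 units, time = 18
Finish times: [12, 18, 16]
Average turnaround = 46/3 = 15.3333

15.3333


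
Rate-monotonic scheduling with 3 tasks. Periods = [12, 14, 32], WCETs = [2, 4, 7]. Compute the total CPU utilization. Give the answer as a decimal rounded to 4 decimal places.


Compute individual utilizations (exact fractions):
  Task 1: C/T = 2/12 = 1/6 (approx. 0.1667)
  Task 2: C/T = 4/14 = 2/7 (approx. 0.2857)
  Task 3: C/T = 7/32 (approx. 0.2188)
Total utilization U = 1/6 + 2/7 + 7/32 = 451/672
Rounded to 4 decimal places: U = 0.6711
RM (Liu & Layland) bound for 3 tasks = 0.779763; compare with U = 451/672 (approx. 0.671131)
U <= bound, so schedulable by RM sufficient condition.

0.6711


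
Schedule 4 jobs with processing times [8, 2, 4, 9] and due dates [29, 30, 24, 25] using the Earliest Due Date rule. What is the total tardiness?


Sort by due date (EDD order): [(4, 24), (9, 25), (8, 29), (2, 30)]
Compute completion times and tardiness:
  Job 1: p=4, d=24, C=4, tardiness=max(0,4-24)=0
  Job 2: p=9, d=25, C=13, tardiness=max(0,13-25)=0
  Job 3: p=8, d=29, C=21, tardiness=max(0,21-29)=0
  Job 4: p=2, d=30, C=23, tardiness=max(0,23-30)=0
Total tardiness = 0

0


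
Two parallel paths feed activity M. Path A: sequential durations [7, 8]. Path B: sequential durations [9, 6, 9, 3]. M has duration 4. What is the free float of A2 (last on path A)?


ES(A2) = sum of predecessors on chain A = 7
EF(A2) = ES + duration = 7 + 8 = 15
Successor of A2 is M. ES(M) = max(sum(A), sum(B)) = max(15, 27) = 27
Free float = ES(successor) - EF(current) = 27 - 15 = 12

12


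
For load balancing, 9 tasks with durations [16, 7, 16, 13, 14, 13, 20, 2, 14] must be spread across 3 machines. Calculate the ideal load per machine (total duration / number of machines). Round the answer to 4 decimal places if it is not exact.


Total processing time = 16 + 7 + 16 + 13 + 14 + 13 + 20 + 2 + 14 = 115
Number of machines = 3
Ideal balanced load = 115 / 3 = 38.3333

38.3333


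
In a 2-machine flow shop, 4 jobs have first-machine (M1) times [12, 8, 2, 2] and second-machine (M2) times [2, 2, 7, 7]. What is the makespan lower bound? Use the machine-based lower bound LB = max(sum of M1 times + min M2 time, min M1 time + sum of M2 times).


LB1 = sum(M1 times) + min(M2 times) = 24 + 2 = 26
LB2 = min(M1 times) + sum(M2 times) = 2 + 18 = 20
Lower bound = max(LB1, LB2) = max(26, 20) = 26

26


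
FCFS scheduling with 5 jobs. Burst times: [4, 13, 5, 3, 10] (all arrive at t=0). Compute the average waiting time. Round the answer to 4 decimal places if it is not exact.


FCFS order (as given): [4, 13, 5, 3, 10]
Waiting times:
  Job 1: wait = 0
  Job 2: wait = 4
  Job 3: wait = 17
  Job 4: wait = 22
  Job 5: wait = 25
Sum of waiting times = 68
Average waiting time = 68/5 = 13.6

13.6


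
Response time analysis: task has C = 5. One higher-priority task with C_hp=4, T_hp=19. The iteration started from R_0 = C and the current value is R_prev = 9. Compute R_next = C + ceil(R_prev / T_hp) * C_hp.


R_next = C + ceil(R_prev / T_hp) * C_hp
ceil(9 / 19) = ceil(0.4737) = 1
Interference = 1 * 4 = 4
R_next = 5 + 4 = 9
R_next = R_prev, so the iteration has converged (response time = 9).

9


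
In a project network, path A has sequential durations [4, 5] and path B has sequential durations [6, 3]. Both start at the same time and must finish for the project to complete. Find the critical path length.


Path A total = 4 + 5 = 9
Path B total = 6 + 3 = 9
Critical path = longest path = max(9, 9) = 9

9


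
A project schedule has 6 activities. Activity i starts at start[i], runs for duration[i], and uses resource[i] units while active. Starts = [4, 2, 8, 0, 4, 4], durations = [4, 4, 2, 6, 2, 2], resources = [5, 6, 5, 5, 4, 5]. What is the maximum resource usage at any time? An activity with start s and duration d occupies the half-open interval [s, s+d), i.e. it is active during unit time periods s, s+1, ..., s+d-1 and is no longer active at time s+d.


Each activity i is active on [start_i, start_i + duration_i).
Compute total resource usage per time slot:
  t=0: active resources = [5], total = 5
  t=1: active resources = [5], total = 5
  t=2: active resources = [6, 5], total = 11
  t=3: active resources = [6, 5], total = 11
  t=4: active resources = [5, 6, 5, 4, 5], total = 25
  t=5: active resources = [5, 6, 5, 4, 5], total = 25
  t=6: active resources = [5], total = 5
  t=7: active resources = [5], total = 5
  t=8: active resources = [5], total = 5
  t=9: active resources = [5], total = 5
Peak resource demand = 25

25


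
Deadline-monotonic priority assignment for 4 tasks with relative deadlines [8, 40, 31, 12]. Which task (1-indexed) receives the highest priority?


Sort tasks by relative deadline (ascending):
  Task 1: deadline = 8
  Task 4: deadline = 12
  Task 3: deadline = 31
  Task 2: deadline = 40
Priority order (highest first): [1, 4, 3, 2]
Highest priority task = 1

1


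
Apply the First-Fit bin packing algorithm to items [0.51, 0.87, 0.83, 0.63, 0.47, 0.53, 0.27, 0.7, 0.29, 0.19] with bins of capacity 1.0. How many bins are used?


Place items sequentially using First-Fit:
  Item 0.51 -> new Bin 1
  Item 0.87 -> new Bin 2
  Item 0.83 -> new Bin 3
  Item 0.63 -> new Bin 4
  Item 0.47 -> Bin 1 (now 0.98)
  Item 0.53 -> new Bin 5
  Item 0.27 -> Bin 4 (now 0.9)
  Item 0.7 -> new Bin 6
  Item 0.29 -> Bin 5 (now 0.82)
  Item 0.19 -> Bin 6 (now 0.89)
Total bins used = 6

6


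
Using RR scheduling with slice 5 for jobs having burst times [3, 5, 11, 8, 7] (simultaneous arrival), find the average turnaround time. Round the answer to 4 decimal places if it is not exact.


Time quantum = 5
Execution trace:
  J1 runs 3 units, time = 3
  J2 runs 5 units, time = 8
  J3 runs 5 units, time = 13
  J4 runs 5 units, time = 18
  J5 runs 5 units, time = 23
  J3 runs 5 units, time = 28
  J4 runs 3 units, time = 31
  J5 runs 2 units, time = 33
  J3 runs 1 units, time = 34
Finish times: [3, 8, 34, 31, 33]
Average turnaround = 109/5 = 21.8

21.8


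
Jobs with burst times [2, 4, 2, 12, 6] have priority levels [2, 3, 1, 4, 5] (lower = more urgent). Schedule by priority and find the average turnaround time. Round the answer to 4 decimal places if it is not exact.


Sort by priority (ascending = highest first):
Order: [(1, 2), (2, 2), (3, 4), (4, 12), (5, 6)]
Completion times:
  Priority 1, burst=2, C=2
  Priority 2, burst=2, C=4
  Priority 3, burst=4, C=8
  Priority 4, burst=12, C=20
  Priority 5, burst=6, C=26
Average turnaround = 60/5 = 12.0

12.0


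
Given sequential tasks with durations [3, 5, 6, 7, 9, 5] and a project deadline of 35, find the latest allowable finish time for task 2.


LF(activity 2) = deadline - sum of successor durations
Successors: activities 3 through 6 with durations [6, 7, 9, 5]
Sum of successor durations = 27
LF = 35 - 27 = 8

8


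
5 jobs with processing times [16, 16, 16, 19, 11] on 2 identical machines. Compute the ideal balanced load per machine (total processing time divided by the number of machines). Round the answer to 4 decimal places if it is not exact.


Total processing time = 16 + 16 + 16 + 19 + 11 = 78
Number of machines = 2
Ideal balanced load = 78 / 2 = 39.0

39.0


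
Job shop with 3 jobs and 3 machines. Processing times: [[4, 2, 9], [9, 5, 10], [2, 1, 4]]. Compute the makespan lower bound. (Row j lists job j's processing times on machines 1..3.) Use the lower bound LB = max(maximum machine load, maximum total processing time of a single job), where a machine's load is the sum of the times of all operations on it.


Machine loads:
  Machine 1: 4 + 9 + 2 = 15
  Machine 2: 2 + 5 + 1 = 8
  Machine 3: 9 + 10 + 4 = 23
Max machine load = 23
Job totals:
  Job 1: 15
  Job 2: 24
  Job 3: 7
Max job total = 24
Lower bound = max(23, 24) = 24

24
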